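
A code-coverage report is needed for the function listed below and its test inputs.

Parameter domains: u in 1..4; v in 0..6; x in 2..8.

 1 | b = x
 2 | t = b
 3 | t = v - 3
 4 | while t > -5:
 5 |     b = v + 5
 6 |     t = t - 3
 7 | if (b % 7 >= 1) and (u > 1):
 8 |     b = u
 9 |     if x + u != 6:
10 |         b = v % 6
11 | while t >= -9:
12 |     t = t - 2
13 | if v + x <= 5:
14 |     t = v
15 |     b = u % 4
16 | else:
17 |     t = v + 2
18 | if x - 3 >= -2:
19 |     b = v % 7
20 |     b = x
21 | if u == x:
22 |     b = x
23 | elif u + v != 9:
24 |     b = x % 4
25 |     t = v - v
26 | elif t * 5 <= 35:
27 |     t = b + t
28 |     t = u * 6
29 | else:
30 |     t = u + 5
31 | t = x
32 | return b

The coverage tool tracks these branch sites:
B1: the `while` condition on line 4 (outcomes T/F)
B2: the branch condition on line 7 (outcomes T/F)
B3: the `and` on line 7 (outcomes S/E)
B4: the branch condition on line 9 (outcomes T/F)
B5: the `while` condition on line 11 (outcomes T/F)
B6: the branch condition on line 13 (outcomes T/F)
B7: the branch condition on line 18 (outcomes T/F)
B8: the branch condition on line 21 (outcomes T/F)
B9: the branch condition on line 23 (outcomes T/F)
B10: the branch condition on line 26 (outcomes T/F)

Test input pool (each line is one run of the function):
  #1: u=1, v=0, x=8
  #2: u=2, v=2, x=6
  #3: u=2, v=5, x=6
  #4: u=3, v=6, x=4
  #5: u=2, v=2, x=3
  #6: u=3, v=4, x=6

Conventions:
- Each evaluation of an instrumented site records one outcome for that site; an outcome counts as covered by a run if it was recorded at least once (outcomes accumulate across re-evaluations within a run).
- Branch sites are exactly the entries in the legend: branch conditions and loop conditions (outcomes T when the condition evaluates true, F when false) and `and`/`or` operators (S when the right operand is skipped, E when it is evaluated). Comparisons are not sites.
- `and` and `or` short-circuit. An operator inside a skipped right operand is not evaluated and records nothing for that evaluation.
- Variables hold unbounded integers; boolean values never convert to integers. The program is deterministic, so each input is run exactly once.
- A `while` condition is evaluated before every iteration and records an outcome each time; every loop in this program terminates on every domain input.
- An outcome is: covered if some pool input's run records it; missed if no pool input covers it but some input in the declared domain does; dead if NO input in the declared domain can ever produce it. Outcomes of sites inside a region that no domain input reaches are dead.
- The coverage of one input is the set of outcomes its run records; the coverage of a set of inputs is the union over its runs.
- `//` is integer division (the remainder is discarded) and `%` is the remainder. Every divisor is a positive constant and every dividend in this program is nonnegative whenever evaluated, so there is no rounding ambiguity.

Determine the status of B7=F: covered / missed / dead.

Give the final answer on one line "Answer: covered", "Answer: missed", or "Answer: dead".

no pool input records B7=F
checking all 196 inputs in the declared domain: B7=F is never recorded -> dead

Answer: dead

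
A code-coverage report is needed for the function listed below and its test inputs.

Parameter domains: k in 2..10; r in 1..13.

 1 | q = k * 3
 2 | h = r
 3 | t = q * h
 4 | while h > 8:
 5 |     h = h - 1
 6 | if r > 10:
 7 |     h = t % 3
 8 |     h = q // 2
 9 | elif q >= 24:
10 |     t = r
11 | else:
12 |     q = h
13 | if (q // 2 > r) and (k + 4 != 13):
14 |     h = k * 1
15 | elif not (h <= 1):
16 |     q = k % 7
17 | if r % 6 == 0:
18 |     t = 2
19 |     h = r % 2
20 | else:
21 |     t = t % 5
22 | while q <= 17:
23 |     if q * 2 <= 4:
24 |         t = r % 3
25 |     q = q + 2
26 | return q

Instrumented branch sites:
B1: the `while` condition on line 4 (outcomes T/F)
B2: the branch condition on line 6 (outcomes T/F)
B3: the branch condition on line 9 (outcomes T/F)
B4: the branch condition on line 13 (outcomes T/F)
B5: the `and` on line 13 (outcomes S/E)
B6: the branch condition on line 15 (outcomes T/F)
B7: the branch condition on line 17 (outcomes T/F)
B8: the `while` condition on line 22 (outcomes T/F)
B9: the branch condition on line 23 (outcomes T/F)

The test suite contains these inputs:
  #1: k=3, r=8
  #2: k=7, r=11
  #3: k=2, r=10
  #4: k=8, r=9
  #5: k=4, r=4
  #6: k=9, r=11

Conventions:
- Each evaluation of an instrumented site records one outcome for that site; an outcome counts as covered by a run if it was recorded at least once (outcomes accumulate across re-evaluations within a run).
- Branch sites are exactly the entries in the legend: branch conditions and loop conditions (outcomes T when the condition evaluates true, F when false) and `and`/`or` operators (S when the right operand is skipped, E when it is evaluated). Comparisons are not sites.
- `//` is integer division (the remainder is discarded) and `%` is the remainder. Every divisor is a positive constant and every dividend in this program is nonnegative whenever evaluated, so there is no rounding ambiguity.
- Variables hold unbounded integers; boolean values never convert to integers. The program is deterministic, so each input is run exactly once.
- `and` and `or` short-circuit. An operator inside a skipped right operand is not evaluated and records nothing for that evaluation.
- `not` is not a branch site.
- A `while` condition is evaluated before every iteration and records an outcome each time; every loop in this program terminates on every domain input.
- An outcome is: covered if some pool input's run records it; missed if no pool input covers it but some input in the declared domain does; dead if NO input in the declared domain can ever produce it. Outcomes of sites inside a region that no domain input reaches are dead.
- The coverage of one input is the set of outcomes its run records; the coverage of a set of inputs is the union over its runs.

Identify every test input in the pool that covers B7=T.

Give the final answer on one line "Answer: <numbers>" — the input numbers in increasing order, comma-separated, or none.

input #1 (k=3, r=8): misses B7=T
input #2 (k=7, r=11): misses B7=T
input #3 (k=2, r=10): misses B7=T
input #4 (k=8, r=9): misses B7=T
input #5 (k=4, r=4): misses B7=T
input #6 (k=9, r=11): misses B7=T

Answer: none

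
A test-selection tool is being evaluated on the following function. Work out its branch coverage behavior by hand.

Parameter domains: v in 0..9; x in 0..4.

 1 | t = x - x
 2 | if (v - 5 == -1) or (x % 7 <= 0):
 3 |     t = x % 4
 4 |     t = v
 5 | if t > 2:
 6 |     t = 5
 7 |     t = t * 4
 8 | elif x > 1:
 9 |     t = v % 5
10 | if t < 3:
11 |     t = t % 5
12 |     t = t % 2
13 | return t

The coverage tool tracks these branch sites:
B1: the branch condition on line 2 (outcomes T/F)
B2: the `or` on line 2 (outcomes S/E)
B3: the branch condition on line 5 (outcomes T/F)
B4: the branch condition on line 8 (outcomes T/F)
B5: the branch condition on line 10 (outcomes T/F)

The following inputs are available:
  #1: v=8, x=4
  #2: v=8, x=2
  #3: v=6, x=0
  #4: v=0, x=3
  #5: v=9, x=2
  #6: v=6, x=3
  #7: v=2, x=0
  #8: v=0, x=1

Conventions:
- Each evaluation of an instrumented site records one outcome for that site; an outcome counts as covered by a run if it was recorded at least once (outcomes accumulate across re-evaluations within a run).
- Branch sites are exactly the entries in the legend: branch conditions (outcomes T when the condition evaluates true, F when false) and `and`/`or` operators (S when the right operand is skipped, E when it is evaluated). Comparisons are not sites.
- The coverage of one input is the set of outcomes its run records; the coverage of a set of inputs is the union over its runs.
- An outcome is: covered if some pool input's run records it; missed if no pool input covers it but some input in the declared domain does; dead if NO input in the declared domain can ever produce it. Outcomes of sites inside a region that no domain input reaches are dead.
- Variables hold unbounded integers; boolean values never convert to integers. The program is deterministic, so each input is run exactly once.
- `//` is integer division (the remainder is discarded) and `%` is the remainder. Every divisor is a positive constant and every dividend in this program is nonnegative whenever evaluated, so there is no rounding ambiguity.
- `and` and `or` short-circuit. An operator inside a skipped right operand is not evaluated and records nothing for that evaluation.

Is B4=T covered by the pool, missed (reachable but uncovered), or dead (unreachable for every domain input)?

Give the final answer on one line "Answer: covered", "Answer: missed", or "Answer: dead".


B4=T is recorded by pool input(s) 1, 2, 4, 5, 6 -> covered
Answer: covered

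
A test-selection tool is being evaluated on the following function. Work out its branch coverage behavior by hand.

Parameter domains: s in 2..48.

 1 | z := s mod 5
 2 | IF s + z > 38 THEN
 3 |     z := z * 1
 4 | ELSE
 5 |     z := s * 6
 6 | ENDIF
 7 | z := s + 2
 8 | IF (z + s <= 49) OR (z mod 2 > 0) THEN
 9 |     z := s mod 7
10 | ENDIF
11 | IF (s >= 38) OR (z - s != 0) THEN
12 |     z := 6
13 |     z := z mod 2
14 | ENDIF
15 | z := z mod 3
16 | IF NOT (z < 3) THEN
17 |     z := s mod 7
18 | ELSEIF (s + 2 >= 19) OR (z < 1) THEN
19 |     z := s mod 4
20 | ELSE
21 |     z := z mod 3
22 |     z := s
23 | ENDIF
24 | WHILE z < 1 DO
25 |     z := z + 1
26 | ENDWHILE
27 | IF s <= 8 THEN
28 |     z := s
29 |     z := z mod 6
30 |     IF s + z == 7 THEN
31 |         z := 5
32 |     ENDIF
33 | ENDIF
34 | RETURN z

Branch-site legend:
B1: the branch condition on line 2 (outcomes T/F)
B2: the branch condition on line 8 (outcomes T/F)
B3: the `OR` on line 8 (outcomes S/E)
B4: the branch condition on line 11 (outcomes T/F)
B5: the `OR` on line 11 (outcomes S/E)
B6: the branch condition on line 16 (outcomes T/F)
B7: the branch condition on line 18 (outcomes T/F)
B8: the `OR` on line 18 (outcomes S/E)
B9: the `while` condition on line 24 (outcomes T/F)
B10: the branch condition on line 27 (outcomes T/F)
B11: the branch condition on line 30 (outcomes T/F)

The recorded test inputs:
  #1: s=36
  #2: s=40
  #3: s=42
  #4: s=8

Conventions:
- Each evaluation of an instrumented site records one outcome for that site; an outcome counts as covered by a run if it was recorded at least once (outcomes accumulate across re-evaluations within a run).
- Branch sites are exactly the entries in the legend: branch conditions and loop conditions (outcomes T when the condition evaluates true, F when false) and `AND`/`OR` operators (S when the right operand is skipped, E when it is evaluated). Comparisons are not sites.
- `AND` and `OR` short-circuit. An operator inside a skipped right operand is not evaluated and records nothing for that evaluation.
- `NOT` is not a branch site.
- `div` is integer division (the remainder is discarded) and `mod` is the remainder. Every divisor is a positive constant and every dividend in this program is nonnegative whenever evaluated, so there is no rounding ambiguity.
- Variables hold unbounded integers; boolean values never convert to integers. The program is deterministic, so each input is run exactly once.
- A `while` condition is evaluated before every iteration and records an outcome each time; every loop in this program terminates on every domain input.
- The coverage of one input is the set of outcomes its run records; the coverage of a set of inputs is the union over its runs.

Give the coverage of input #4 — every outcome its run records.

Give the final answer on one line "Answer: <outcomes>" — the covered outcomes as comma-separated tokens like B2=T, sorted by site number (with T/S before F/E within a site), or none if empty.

Simulating input #4 (s=8) step by step:
  B1->F, B3->S, B2->T, B5->E, B4->T, B6->F, B8->E, B7->T, B9->T, B9->F
  B10->T, B11->F
distinct outcomes covered: B1=F, B2=T, B3=S, B4=T, B5=E, B6=F, B7=T, B8=E, B9=T, B9=F, B10=T, B11=F

Answer: B1=F, B2=T, B3=S, B4=T, B5=E, B6=F, B7=T, B8=E, B9=T, B9=F, B10=T, B11=F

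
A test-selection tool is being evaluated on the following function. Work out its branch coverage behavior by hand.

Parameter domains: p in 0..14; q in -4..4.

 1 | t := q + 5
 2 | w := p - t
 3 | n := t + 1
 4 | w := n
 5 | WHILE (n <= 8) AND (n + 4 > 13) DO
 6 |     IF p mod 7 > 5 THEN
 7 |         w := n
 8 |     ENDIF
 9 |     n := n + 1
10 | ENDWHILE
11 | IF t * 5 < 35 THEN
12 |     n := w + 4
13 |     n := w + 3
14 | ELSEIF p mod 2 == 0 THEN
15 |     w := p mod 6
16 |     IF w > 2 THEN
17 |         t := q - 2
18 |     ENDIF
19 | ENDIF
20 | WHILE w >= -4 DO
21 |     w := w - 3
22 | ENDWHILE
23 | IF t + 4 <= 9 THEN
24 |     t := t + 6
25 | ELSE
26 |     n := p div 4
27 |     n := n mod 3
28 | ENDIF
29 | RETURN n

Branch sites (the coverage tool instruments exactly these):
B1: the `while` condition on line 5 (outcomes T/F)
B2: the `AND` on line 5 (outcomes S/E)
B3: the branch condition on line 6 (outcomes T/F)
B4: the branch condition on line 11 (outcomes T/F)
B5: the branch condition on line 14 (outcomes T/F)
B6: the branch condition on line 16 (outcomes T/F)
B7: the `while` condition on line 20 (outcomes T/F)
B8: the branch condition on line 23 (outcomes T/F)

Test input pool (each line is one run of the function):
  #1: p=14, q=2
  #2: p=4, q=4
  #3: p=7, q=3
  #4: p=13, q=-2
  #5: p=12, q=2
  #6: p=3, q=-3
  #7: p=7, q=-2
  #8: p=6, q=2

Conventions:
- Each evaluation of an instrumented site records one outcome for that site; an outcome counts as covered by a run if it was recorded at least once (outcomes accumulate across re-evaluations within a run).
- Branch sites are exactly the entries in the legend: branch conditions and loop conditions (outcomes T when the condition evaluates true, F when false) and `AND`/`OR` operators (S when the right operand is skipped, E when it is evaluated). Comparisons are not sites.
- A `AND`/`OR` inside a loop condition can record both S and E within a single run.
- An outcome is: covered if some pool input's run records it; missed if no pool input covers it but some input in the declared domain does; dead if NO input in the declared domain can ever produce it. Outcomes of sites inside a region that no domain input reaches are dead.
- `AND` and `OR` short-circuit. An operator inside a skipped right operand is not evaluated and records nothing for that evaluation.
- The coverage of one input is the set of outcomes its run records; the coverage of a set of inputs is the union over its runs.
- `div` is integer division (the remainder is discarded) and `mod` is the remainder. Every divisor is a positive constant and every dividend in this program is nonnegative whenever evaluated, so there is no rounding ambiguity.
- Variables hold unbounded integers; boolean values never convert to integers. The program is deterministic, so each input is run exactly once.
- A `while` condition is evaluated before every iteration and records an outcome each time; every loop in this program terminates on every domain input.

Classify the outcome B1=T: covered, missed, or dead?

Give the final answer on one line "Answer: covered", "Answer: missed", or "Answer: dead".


no pool input records B1=T
checking all 135 inputs in the declared domain: B1=T is never recorded -> dead
Answer: dead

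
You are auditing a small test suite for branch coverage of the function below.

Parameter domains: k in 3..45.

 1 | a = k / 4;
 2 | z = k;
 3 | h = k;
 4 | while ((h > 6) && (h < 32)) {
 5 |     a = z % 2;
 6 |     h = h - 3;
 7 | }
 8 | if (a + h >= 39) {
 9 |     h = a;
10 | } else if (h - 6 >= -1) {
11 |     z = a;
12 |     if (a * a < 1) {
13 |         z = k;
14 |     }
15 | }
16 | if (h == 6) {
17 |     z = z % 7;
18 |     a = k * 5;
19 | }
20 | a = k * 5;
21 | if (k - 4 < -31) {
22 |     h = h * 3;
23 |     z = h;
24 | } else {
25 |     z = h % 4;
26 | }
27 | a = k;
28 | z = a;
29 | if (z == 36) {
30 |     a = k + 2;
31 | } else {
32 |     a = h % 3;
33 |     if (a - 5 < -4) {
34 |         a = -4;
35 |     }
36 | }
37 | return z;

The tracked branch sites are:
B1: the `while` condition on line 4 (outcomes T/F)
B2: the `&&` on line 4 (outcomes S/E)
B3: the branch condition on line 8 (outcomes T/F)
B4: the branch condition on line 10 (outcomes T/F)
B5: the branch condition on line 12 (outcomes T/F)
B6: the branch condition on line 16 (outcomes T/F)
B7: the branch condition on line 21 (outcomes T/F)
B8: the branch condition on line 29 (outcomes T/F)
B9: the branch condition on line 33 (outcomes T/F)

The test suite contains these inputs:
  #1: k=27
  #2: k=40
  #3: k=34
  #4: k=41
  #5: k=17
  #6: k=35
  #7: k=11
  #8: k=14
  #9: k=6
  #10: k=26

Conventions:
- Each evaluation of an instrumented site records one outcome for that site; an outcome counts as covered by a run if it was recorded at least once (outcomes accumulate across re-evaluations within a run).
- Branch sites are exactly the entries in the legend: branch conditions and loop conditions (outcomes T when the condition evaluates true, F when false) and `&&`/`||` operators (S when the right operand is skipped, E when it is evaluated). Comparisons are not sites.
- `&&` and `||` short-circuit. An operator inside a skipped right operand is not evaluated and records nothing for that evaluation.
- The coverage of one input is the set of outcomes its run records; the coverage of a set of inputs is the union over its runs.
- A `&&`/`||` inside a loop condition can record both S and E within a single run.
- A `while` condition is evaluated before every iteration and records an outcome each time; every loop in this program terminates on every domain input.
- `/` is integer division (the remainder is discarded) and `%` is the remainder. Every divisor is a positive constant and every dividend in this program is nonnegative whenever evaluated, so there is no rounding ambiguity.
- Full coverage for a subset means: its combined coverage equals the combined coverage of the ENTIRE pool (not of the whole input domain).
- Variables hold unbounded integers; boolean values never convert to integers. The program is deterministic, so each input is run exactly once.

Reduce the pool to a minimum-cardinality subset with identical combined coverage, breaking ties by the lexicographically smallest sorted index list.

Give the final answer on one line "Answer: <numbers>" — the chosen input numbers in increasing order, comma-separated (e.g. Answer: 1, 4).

run #1 (k=27) runs B2->E, B1->T, B2->E, B1->T, B2->E, B1->T, B2->E, B1->T, B2->E, B1->T, B2->E, B1->T, B2->E, B1->T, ...; records B1=T, B1=F, B2=S, B2=E, B3=F, B4=T, B5=F, B6=T, B7=F, B8=F, B9=T
run #2 (k=40) runs B2->E, B1->F, B3->T, B6->F, B7->F, B8->F, B9->F; records B1=F, B2=E, B3=T, B6=F, B7=F, B8=F, B9=F
run #3 (k=34) runs B2->E, B1->F, B3->T, B6->F, B7->F, B8->F, B9->F; records B1=F, B2=E, B3=T, B6=F, B7=F, B8=F, B9=F
run #4 (k=41) runs B2->E, B1->F, B3->T, B6->F, B7->F, B8->F, B9->F; records B1=F, B2=E, B3=T, B6=F, B7=F, B8=F, B9=F
run #5 (k=17) runs B2->E, B1->T, B2->E, B1->T, B2->E, B1->T, B2->E, B1->T, B2->S, B1->F, B3->F, B4->T, B5->F, B6->F, ...; records B1=T, B1=F, B2=S, B2=E, B3=F, B4=T, B5=F, B6=F, B7=F, B8=F, B9=F
run #6 (k=35) runs B2->E, B1->F, B3->T, B6->F, B7->F, B8->F, B9->F; records B1=F, B2=E, B3=T, B6=F, B7=F, B8=F, B9=F
run #7 (k=11) runs B2->E, B1->T, B2->E, B1->T, B2->S, B1->F, B3->F, B4->T, B5->F, B6->F, B7->F, B8->F, B9->F; records B1=T, B1=F, B2=S, B2=E, B3=F, B4=T, B5=F, B6=F, B7=F, B8=F, B9=F
run #8 (k=14) runs B2->E, B1->T, B2->E, B1->T, B2->E, B1->T, B2->S, B1->F, B3->F, B4->T, B5->T, B6->F, B7->F, B8->F, ...; records B1=T, B1=F, B2=S, B2=E, B3=F, B4=T, B5=T, B6=F, B7=F, B8=F, B9=F
run #9 (k=6) runs B2->S, B1->F, B3->F, B4->T, B5->F, B6->T, B7->F, B8->F, B9->T; records B1=F, B2=S, B3=F, B4=T, B5=F, B6=T, B7=F, B8=F, B9=T
run #10 (k=26) runs B2->E, B1->T, B2->E, B1->T, B2->E, B1->T, B2->E, B1->T, B2->E, B1->T, B2->E, B1->T, B2->E, B1->T, ...; records B1=T, B1=F, B2=S, B2=E, B3=F, B4=T, B5=T, B6=F, B7=F, B8=F, B9=F
together the pool reaches 15 outcomes: B1=T, B1=F, B2=S, B2=E, B3=T, B3=F, B4=T, B5=T, B5=F, B6=T, B6=F, B7=F, B8=F, B9=T, B9=F
size 1 is not enough: best union over all size-1 subsets is 11/15
size 2 is not enough: best union over all size-2 subsets is 14/15
size 3: inputs {1, 2, 8} cover all 15 outcomes, and no lexicographically smaller subset of this size does

Answer: 1, 2, 8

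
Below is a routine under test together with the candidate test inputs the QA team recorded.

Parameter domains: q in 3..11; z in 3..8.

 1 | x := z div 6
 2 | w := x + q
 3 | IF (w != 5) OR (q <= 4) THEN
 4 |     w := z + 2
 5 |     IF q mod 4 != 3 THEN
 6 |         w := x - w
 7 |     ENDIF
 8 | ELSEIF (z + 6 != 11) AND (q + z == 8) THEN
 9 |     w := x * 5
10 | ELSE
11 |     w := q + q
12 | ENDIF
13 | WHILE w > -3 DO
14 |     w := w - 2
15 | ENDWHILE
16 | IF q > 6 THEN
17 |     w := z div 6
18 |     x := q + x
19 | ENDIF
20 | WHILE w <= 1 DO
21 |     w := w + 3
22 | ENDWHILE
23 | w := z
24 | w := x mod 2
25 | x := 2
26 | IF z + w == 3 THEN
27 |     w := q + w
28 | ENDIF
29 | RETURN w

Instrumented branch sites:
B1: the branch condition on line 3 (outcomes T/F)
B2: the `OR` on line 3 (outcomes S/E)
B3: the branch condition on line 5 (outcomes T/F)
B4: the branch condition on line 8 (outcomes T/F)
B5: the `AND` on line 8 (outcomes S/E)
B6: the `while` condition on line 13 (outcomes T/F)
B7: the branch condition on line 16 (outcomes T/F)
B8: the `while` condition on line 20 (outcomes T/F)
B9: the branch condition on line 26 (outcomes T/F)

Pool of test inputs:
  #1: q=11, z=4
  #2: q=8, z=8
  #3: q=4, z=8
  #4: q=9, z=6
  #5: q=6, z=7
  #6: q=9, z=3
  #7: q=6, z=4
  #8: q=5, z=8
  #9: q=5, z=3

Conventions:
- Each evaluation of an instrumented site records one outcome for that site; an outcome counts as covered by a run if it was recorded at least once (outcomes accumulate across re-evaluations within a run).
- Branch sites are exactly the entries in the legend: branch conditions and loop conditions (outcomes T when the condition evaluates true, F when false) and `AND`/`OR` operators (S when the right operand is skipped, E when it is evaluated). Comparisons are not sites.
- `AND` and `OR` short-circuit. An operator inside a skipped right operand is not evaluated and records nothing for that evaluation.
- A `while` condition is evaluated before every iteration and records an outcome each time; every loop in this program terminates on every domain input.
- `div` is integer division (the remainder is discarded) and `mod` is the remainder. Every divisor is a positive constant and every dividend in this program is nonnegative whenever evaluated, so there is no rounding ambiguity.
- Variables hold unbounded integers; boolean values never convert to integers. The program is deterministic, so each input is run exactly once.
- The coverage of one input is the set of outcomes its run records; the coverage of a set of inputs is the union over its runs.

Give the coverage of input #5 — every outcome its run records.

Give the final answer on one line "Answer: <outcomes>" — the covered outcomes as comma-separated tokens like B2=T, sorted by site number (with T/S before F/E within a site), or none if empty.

Running input #5 (q=6, z=7), event by event:
  B2->S, B1->T, B3->T, B6->F, B7->F, B8->T, B8->T, B8->T, B8->T, B8->F
  B9->F
distinct outcomes covered: B1=T, B2=S, B3=T, B6=F, B7=F, B8=T, B8=F, B9=F

Answer: B1=T, B2=S, B3=T, B6=F, B7=F, B8=T, B8=F, B9=F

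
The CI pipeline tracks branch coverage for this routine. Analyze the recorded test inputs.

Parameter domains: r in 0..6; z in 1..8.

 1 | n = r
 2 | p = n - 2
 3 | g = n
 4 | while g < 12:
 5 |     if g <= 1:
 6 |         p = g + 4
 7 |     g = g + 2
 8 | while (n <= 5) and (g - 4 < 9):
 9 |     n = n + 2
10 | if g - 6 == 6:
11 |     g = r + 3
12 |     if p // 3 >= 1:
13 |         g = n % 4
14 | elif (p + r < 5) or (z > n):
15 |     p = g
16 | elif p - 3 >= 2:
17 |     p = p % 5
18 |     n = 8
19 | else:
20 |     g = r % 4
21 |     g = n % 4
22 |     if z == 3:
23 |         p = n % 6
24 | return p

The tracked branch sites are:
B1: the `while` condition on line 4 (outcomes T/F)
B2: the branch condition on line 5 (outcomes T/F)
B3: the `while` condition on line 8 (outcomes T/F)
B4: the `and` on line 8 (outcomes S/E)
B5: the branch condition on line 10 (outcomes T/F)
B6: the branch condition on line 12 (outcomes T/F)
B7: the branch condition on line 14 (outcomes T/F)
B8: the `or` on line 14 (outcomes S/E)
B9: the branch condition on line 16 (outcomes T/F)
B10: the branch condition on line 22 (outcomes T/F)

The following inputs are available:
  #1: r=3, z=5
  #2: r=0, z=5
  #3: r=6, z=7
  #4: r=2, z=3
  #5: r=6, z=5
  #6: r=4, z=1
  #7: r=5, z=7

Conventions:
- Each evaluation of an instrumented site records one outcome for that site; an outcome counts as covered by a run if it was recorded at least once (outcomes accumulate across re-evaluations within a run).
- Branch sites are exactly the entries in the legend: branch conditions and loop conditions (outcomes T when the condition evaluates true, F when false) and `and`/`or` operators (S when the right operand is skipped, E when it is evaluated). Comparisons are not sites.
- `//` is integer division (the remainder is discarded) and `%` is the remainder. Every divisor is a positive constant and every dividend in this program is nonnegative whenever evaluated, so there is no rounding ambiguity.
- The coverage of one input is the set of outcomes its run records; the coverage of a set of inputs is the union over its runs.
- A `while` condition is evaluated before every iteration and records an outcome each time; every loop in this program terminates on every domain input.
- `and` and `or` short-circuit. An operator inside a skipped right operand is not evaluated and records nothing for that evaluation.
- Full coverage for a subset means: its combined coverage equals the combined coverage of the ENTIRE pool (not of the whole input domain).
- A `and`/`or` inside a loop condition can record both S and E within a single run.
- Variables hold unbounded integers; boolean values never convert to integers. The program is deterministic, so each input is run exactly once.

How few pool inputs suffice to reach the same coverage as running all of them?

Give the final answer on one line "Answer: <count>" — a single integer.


run #1 (r=3, z=5) runs B1->T, B2->F, B1->T, B2->F, B1->T, B2->F, B1->T, B2->F, B1->T, B2->F, B1->F, B4->E, B3->F, B5->F, ...; records B1=T, B1=F, B2=F, B3=F, B4=E, B5=F, B7=T, B8=S
run #2 (r=0, z=5) runs B1->T, B2->T, B1->T, B2->F, B1->T, B2->F, B1->T, B2->F, B1->T, B2->F, B1->T, B2->F, B1->F, B4->E, ...; records B1=T, B1=F, B2=T, B2=F, B3=T, B3=F, B4=S, B4=E, B5=T, B6=T
run #3 (r=6, z=7) runs B1->T, B2->F, B1->T, B2->F, B1->T, B2->F, B1->F, B4->S, B3->F, B5->T, B6->T; records B1=T, B1=F, B2=F, B3=F, B4=S, B5=T, B6=T
run #4 (r=2, z=3) runs B1->T, B2->F, B1->T, B2->F, B1->T, B2->F, B1->T, B2->F, B1->T, B2->F, B1->F, B4->E, B3->T, B4->E, ...; records B1=T, B1=F, B2=F, B3=T, B3=F, B4=S, B4=E, B5=T, B6=F
run #5 (r=6, z=5) runs B1->T, B2->F, B1->T, B2->F, B1->T, B2->F, B1->F, B4->S, B3->F, B5->T, B6->T; records B1=T, B1=F, B2=F, B3=F, B4=S, B5=T, B6=T
run #6 (r=4, z=1) runs B1->T, B2->F, B1->T, B2->F, B1->T, B2->F, B1->T, B2->F, B1->F, B4->E, B3->T, B4->S, B3->F, B5->T, ...; records B1=T, B1=F, B2=F, B3=T, B3=F, B4=S, B4=E, B5=T, B6=F
run #7 (r=5, z=7) runs B1->T, B2->F, B1->T, B2->F, B1->T, B2->F, B1->T, B2->F, B1->F, B4->E, B3->F, B5->F, B8->E, B7->T; records B1=T, B1=F, B2=F, B3=F, B4=E, B5=F, B7=T, B8=E
pool-wide coverage (15 outcomes): B1=T, B1=F, B2=T, B2=F, B3=T, B3=F, B4=S, B4=E, B5=T, B5=F, B6=T, B6=F, B7=T, B8=S, B8=E
checked all size-1 subsets: none covers 15 outcomes (max 10/15)
checked all size-2 subsets: none covers 15 outcomes (max 13/15)
checked all size-3 subsets: none covers 15 outcomes (max 14/15)
inputs {1, 2, 4, 7} (size 4) cover everything; no size-4 subset with a lexicographically smaller index list covers all 15
Answer: 4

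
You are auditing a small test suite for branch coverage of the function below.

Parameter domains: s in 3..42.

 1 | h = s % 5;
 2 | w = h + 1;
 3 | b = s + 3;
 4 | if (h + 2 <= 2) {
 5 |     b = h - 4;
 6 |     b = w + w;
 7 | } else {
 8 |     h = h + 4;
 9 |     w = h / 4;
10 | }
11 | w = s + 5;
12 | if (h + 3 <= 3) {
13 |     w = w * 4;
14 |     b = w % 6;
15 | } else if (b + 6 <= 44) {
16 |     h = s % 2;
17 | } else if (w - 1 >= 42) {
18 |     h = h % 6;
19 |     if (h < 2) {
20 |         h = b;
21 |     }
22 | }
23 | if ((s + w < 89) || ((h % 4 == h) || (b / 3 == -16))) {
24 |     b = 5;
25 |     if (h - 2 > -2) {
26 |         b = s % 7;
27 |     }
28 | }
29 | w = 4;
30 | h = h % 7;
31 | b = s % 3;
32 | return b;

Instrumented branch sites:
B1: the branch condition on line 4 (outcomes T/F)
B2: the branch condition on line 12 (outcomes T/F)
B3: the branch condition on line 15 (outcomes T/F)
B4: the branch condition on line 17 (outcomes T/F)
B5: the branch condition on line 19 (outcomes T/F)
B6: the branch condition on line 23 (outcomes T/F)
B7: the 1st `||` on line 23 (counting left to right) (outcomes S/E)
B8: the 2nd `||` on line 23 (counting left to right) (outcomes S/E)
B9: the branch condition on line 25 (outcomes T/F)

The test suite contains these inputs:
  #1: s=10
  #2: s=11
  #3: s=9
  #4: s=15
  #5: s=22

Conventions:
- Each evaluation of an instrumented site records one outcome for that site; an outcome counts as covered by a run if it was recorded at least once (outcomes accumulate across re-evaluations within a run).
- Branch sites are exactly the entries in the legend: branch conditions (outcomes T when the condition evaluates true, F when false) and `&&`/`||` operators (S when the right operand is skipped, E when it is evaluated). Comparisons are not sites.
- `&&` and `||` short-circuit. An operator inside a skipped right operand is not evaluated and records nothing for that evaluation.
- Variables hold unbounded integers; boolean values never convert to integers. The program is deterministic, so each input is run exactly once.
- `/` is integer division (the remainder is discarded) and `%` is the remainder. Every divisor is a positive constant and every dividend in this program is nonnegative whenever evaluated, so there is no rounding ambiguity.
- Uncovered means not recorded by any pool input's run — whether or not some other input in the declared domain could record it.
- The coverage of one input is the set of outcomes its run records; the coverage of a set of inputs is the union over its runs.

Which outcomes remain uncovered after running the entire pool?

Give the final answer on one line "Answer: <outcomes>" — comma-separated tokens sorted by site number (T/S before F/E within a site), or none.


input #1 (s=10): covers B1=T, B2=T, B6=T, B7=S, B9=F
input #2 (s=11): covers B1=F, B2=F, B3=T, B6=T, B7=S, B9=T
input #3 (s=9): covers B1=F, B2=F, B3=T, B6=T, B7=S, B9=T
input #4 (s=15): covers B1=T, B2=T, B6=T, B7=E, B8=S, B9=F
input #5 (s=22): covers B1=F, B2=F, B3=T, B6=T, B7=S, B9=F
union over the pool: B1=T, B1=F, B2=T, B2=F, B3=T, B6=T, B7=S, B7=E, B8=S, B9=T, B9=F
uncovered (7 of 18): B3=F, B4=T, B4=F, B5=T, B5=F, B6=F, B8=E
Answer: B3=F, B4=T, B4=F, B5=T, B5=F, B6=F, B8=E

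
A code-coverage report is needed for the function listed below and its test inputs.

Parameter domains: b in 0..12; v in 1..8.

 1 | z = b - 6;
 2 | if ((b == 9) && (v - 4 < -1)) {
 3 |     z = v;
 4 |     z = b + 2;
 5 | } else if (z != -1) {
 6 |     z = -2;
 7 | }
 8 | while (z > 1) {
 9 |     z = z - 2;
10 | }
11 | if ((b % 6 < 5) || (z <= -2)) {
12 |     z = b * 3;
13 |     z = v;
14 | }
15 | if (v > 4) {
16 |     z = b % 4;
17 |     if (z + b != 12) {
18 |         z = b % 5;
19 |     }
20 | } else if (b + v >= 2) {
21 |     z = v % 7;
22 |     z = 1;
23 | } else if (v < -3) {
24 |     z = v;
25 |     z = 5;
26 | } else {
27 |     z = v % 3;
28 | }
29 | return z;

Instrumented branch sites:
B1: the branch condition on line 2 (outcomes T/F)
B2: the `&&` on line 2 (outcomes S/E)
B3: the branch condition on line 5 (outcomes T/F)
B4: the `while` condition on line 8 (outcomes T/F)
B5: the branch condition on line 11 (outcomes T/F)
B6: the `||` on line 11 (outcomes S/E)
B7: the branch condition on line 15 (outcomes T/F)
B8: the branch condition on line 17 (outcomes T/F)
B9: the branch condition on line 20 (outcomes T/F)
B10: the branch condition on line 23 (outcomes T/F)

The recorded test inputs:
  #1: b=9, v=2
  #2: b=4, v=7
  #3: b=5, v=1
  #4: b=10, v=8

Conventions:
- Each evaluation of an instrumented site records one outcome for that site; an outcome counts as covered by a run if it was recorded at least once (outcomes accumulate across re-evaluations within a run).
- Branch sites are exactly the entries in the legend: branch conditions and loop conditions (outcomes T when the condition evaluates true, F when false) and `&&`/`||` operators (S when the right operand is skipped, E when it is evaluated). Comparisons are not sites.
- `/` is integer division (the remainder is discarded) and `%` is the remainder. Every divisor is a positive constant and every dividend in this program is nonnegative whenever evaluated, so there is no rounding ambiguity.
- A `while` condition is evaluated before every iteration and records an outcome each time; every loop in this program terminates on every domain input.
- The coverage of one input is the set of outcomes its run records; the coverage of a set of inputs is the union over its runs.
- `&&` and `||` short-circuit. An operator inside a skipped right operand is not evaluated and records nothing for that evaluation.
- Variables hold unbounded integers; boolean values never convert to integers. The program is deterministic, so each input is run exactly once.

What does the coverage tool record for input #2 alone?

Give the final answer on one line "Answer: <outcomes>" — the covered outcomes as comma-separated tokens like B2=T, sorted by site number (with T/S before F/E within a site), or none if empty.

Tracing the run of input #2 (b=4, v=7):
  B2->S, B1->F, B3->T, B4->F, B6->S, B5->T, B7->T, B8->T
deduplicating events, the covered set is: B1=F, B2=S, B3=T, B4=F, B5=T, B6=S, B7=T, B8=T

Answer: B1=F, B2=S, B3=T, B4=F, B5=T, B6=S, B7=T, B8=T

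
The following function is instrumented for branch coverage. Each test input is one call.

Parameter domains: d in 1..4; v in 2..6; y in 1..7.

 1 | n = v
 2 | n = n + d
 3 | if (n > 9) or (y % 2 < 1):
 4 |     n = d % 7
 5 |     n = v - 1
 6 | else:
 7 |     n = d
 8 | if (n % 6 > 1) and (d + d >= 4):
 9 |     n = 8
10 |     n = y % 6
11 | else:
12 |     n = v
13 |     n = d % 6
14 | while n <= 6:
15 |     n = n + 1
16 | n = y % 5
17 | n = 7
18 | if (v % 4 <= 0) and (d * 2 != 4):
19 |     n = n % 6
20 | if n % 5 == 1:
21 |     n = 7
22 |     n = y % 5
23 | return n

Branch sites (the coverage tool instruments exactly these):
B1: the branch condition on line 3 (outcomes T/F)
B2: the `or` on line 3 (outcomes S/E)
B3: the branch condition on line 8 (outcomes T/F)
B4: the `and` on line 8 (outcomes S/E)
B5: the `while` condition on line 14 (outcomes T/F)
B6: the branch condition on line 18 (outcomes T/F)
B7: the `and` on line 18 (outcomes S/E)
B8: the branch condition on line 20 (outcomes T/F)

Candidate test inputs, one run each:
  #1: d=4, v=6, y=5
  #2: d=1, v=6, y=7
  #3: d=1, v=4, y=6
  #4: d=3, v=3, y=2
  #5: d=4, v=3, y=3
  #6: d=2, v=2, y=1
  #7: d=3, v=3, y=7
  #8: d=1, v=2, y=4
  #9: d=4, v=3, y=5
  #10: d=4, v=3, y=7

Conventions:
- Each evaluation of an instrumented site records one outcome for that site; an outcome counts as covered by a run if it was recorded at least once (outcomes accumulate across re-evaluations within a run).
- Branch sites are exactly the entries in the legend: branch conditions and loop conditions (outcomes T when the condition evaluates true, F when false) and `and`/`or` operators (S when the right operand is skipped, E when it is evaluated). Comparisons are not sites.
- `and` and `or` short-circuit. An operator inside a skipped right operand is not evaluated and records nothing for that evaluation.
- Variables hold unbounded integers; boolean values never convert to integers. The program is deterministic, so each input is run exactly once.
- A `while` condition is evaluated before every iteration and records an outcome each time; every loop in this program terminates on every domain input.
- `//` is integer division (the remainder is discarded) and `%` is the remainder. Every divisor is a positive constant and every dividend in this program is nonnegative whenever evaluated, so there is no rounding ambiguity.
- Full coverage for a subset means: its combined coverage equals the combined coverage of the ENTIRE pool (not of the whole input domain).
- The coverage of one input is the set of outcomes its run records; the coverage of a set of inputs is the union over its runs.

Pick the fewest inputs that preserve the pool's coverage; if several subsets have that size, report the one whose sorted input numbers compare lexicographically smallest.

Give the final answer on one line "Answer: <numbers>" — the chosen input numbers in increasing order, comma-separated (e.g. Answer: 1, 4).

input #1 (d=4, v=6, y=5): covers B1=T, B2=S, B3=T, B4=E, B5=T, B5=F, B6=F, B7=S, B8=F
input #2 (d=1, v=6, y=7): covers B1=F, B2=E, B3=F, B4=S, B5=T, B5=F, B6=F, B7=S, B8=F
input #3 (d=1, v=4, y=6): covers B1=T, B2=E, B3=F, B4=E, B5=T, B5=F, B6=T, B7=E, B8=T
input #4 (d=3, v=3, y=2): covers B1=T, B2=E, B3=T, B4=E, B5=T, B5=F, B6=F, B7=S, B8=F
input #5 (d=4, v=3, y=3): covers B1=F, B2=E, B3=T, B4=E, B5=T, B5=F, B6=F, B7=S, B8=F
input #6 (d=2, v=2, y=1): covers B1=F, B2=E, B3=T, B4=E, B5=T, B5=F, B6=F, B7=S, B8=F
input #7 (d=3, v=3, y=7): covers B1=F, B2=E, B3=T, B4=E, B5=T, B5=F, B6=F, B7=S, B8=F
input #8 (d=1, v=2, y=4): covers B1=T, B2=E, B3=F, B4=S, B5=T, B5=F, B6=F, B7=S, B8=F
input #9 (d=4, v=3, y=5): covers B1=F, B2=E, B3=T, B4=E, B5=T, B5=F, B6=F, B7=S, B8=F
input #10 (d=4, v=3, y=7): covers B1=F, B2=E, B3=T, B4=E, B5=T, B5=F, B6=F, B7=S, B8=F
together the pool reaches 16 outcomes: B1=T, B1=F, B2=S, B2=E, B3=T, B3=F, B4=S, B4=E, B5=T, B5=F, B6=T, B6=F, B7=S, B7=E, B8=T, B8=F
size 1 is not enough: best union over all size-1 subsets is 9/16
size 2 is not enough: best union over all size-2 subsets is 14/16
size 3: inputs {1, 2, 3} cover all 16 outcomes, and no lexicographically smaller subset of this size does

Answer: 1, 2, 3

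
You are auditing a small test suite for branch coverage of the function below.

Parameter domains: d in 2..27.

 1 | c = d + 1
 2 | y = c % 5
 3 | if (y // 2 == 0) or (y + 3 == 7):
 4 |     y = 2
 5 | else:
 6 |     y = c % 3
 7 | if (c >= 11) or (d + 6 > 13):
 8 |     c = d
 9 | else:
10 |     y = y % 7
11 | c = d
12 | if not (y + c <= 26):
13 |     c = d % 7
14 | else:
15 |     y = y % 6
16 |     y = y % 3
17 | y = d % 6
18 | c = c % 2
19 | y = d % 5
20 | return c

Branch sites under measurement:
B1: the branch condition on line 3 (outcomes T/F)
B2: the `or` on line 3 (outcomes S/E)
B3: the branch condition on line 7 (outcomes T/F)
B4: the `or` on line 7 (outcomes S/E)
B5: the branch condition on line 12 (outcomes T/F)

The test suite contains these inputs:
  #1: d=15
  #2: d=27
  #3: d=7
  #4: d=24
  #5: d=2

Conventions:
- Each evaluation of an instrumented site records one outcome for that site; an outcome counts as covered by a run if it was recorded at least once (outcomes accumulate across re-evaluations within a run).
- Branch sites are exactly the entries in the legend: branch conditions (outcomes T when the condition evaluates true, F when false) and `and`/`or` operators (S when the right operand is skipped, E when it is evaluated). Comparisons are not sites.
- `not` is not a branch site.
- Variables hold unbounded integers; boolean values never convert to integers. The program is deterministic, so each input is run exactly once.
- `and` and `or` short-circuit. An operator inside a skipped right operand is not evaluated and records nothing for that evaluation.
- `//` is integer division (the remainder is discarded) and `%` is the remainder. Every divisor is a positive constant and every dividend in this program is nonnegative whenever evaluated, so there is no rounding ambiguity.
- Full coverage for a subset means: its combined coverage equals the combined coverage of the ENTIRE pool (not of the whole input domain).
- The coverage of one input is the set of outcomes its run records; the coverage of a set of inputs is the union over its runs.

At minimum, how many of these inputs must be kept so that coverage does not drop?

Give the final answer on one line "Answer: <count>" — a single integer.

test 1 (d=15) fires B2->S, B1->T, B4->S, B3->T, B5->F; hits B1=T, B2=S, B3=T, B4=S, B5=F
test 2 (d=27) fires B2->E, B1->F, B4->S, B3->T, B5->T; hits B1=F, B2=E, B3=T, B4=S, B5=T
test 3 (d=7) fires B2->E, B1->F, B4->E, B3->F, B5->F; hits B1=F, B2=E, B3=F, B4=E, B5=F
test 4 (d=24) fires B2->S, B1->T, B4->S, B3->T, B5->F; hits B1=T, B2=S, B3=T, B4=S, B5=F
test 5 (d=2) fires B2->E, B1->F, B4->E, B3->F, B5->F; hits B1=F, B2=E, B3=F, B4=E, B5=F
pool-wide coverage (10 outcomes): B1=T, B1=F, B2=S, B2=E, B3=T, B3=F, B4=S, B4=E, B5=T, B5=F
size 1 is not enough: best union over all size-1 subsets is 5/10
size 2 is not enough: best union over all size-2 subsets is 9/10
size 3: inputs {1, 2, 3} cover all 10 outcomes, and no lexicographically smaller subset of this size does

Answer: 3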